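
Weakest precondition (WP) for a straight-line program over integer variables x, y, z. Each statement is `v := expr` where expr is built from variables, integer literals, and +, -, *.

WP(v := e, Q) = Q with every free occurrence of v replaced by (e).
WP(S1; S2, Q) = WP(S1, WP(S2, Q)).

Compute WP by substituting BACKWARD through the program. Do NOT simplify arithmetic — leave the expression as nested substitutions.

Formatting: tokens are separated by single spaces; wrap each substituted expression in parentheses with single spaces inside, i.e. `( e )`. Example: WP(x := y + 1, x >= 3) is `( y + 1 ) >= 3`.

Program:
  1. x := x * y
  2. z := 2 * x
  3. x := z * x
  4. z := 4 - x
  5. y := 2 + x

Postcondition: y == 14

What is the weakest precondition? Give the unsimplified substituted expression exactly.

Answer: ( 2 + ( ( 2 * ( x * y ) ) * ( x * y ) ) ) == 14

Derivation:
post: y == 14
stmt 5: y := 2 + x  -- replace 1 occurrence(s) of y with (2 + x)
  => ( 2 + x ) == 14
stmt 4: z := 4 - x  -- replace 0 occurrence(s) of z with (4 - x)
  => ( 2 + x ) == 14
stmt 3: x := z * x  -- replace 1 occurrence(s) of x with (z * x)
  => ( 2 + ( z * x ) ) == 14
stmt 2: z := 2 * x  -- replace 1 occurrence(s) of z with (2 * x)
  => ( 2 + ( ( 2 * x ) * x ) ) == 14
stmt 1: x := x * y  -- replace 2 occurrence(s) of x with (x * y)
  => ( 2 + ( ( 2 * ( x * y ) ) * ( x * y ) ) ) == 14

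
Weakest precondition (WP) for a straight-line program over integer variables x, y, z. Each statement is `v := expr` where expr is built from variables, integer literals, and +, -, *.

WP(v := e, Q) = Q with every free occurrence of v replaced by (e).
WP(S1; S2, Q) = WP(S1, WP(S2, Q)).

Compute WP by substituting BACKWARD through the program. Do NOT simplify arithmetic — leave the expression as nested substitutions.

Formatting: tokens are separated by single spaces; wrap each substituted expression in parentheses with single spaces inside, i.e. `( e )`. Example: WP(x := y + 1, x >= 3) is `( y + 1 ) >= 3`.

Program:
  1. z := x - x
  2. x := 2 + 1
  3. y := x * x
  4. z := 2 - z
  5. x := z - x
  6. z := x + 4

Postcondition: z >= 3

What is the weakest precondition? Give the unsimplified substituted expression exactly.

post: z >= 3
stmt 6: z := x + 4  -- replace 1 occurrence(s) of z with (x + 4)
  => ( x + 4 ) >= 3
stmt 5: x := z - x  -- replace 1 occurrence(s) of x with (z - x)
  => ( ( z - x ) + 4 ) >= 3
stmt 4: z := 2 - z  -- replace 1 occurrence(s) of z with (2 - z)
  => ( ( ( 2 - z ) - x ) + 4 ) >= 3
stmt 3: y := x * x  -- replace 0 occurrence(s) of y with (x * x)
  => ( ( ( 2 - z ) - x ) + 4 ) >= 3
stmt 2: x := 2 + 1  -- replace 1 occurrence(s) of x with (2 + 1)
  => ( ( ( 2 - z ) - ( 2 + 1 ) ) + 4 ) >= 3
stmt 1: z := x - x  -- replace 1 occurrence(s) of z with (x - x)
  => ( ( ( 2 - ( x - x ) ) - ( 2 + 1 ) ) + 4 ) >= 3

Answer: ( ( ( 2 - ( x - x ) ) - ( 2 + 1 ) ) + 4 ) >= 3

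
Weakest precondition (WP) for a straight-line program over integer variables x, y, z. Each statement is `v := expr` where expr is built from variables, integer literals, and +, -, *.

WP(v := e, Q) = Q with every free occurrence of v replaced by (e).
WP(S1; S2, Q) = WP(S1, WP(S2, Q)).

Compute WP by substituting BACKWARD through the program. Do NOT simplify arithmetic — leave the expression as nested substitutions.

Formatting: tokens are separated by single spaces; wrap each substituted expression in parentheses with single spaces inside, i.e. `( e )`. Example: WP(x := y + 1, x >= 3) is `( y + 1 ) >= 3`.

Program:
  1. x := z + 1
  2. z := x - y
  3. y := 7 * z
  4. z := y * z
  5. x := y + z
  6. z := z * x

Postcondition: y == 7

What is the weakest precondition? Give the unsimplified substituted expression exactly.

post: y == 7
stmt 6: z := z * x  -- replace 0 occurrence(s) of z with (z * x)
  => y == 7
stmt 5: x := y + z  -- replace 0 occurrence(s) of x with (y + z)
  => y == 7
stmt 4: z := y * z  -- replace 0 occurrence(s) of z with (y * z)
  => y == 7
stmt 3: y := 7 * z  -- replace 1 occurrence(s) of y with (7 * z)
  => ( 7 * z ) == 7
stmt 2: z := x - y  -- replace 1 occurrence(s) of z with (x - y)
  => ( 7 * ( x - y ) ) == 7
stmt 1: x := z + 1  -- replace 1 occurrence(s) of x with (z + 1)
  => ( 7 * ( ( z + 1 ) - y ) ) == 7

Answer: ( 7 * ( ( z + 1 ) - y ) ) == 7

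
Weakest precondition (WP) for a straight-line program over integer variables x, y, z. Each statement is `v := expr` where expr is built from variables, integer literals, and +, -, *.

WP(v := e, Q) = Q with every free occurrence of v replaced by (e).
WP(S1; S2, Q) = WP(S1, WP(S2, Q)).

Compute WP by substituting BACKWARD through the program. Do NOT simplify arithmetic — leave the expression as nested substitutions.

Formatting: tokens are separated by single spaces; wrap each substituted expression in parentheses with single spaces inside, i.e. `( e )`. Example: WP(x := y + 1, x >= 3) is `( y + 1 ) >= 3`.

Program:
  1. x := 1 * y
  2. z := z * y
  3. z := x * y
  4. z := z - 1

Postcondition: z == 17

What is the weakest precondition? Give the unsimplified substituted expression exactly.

Answer: ( ( ( 1 * y ) * y ) - 1 ) == 17

Derivation:
post: z == 17
stmt 4: z := z - 1  -- replace 1 occurrence(s) of z with (z - 1)
  => ( z - 1 ) == 17
stmt 3: z := x * y  -- replace 1 occurrence(s) of z with (x * y)
  => ( ( x * y ) - 1 ) == 17
stmt 2: z := z * y  -- replace 0 occurrence(s) of z with (z * y)
  => ( ( x * y ) - 1 ) == 17
stmt 1: x := 1 * y  -- replace 1 occurrence(s) of x with (1 * y)
  => ( ( ( 1 * y ) * y ) - 1 ) == 17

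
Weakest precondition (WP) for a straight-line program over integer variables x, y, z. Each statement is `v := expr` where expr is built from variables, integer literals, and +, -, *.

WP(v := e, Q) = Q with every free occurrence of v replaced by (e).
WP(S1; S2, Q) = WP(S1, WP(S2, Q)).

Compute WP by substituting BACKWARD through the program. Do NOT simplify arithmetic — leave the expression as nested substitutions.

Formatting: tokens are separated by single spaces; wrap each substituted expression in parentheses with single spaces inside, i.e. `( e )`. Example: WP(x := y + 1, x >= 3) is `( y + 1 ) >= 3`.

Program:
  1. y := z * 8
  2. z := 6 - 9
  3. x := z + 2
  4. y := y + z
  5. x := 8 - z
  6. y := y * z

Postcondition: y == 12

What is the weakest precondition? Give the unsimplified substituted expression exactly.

post: y == 12
stmt 6: y := y * z  -- replace 1 occurrence(s) of y with (y * z)
  => ( y * z ) == 12
stmt 5: x := 8 - z  -- replace 0 occurrence(s) of x with (8 - z)
  => ( y * z ) == 12
stmt 4: y := y + z  -- replace 1 occurrence(s) of y with (y + z)
  => ( ( y + z ) * z ) == 12
stmt 3: x := z + 2  -- replace 0 occurrence(s) of x with (z + 2)
  => ( ( y + z ) * z ) == 12
stmt 2: z := 6 - 9  -- replace 2 occurrence(s) of z with (6 - 9)
  => ( ( y + ( 6 - 9 ) ) * ( 6 - 9 ) ) == 12
stmt 1: y := z * 8  -- replace 1 occurrence(s) of y with (z * 8)
  => ( ( ( z * 8 ) + ( 6 - 9 ) ) * ( 6 - 9 ) ) == 12

Answer: ( ( ( z * 8 ) + ( 6 - 9 ) ) * ( 6 - 9 ) ) == 12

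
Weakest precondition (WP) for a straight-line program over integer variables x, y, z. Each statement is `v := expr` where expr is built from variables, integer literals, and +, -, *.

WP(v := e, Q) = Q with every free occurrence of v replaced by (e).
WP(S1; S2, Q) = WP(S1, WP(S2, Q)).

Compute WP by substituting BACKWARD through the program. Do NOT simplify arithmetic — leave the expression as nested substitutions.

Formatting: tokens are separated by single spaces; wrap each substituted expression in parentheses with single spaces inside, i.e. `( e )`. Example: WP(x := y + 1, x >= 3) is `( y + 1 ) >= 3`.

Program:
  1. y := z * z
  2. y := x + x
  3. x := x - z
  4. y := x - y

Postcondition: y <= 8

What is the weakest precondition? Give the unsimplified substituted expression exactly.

post: y <= 8
stmt 4: y := x - y  -- replace 1 occurrence(s) of y with (x - y)
  => ( x - y ) <= 8
stmt 3: x := x - z  -- replace 1 occurrence(s) of x with (x - z)
  => ( ( x - z ) - y ) <= 8
stmt 2: y := x + x  -- replace 1 occurrence(s) of y with (x + x)
  => ( ( x - z ) - ( x + x ) ) <= 8
stmt 1: y := z * z  -- replace 0 occurrence(s) of y with (z * z)
  => ( ( x - z ) - ( x + x ) ) <= 8

Answer: ( ( x - z ) - ( x + x ) ) <= 8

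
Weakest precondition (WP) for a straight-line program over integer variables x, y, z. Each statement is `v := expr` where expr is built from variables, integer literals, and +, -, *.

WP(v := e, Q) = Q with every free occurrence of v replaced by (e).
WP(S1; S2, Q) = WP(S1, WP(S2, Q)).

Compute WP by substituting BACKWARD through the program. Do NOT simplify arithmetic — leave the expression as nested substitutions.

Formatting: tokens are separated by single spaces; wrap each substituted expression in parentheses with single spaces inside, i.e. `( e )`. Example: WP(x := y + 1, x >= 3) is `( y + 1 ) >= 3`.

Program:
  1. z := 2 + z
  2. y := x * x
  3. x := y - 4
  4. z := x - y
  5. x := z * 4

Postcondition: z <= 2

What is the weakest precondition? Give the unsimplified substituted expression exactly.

Answer: ( ( ( x * x ) - 4 ) - ( x * x ) ) <= 2

Derivation:
post: z <= 2
stmt 5: x := z * 4  -- replace 0 occurrence(s) of x with (z * 4)
  => z <= 2
stmt 4: z := x - y  -- replace 1 occurrence(s) of z with (x - y)
  => ( x - y ) <= 2
stmt 3: x := y - 4  -- replace 1 occurrence(s) of x with (y - 4)
  => ( ( y - 4 ) - y ) <= 2
stmt 2: y := x * x  -- replace 2 occurrence(s) of y with (x * x)
  => ( ( ( x * x ) - 4 ) - ( x * x ) ) <= 2
stmt 1: z := 2 + z  -- replace 0 occurrence(s) of z with (2 + z)
  => ( ( ( x * x ) - 4 ) - ( x * x ) ) <= 2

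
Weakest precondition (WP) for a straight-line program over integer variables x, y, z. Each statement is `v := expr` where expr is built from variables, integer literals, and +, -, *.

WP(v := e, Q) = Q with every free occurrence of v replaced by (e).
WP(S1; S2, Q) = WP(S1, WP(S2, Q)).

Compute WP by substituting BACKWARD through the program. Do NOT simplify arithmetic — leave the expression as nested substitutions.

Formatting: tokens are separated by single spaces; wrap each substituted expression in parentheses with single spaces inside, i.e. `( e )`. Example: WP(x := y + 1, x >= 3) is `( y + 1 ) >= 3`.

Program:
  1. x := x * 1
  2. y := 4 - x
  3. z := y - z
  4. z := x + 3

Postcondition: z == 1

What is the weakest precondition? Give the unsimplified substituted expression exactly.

Answer: ( ( x * 1 ) + 3 ) == 1

Derivation:
post: z == 1
stmt 4: z := x + 3  -- replace 1 occurrence(s) of z with (x + 3)
  => ( x + 3 ) == 1
stmt 3: z := y - z  -- replace 0 occurrence(s) of z with (y - z)
  => ( x + 3 ) == 1
stmt 2: y := 4 - x  -- replace 0 occurrence(s) of y with (4 - x)
  => ( x + 3 ) == 1
stmt 1: x := x * 1  -- replace 1 occurrence(s) of x with (x * 1)
  => ( ( x * 1 ) + 3 ) == 1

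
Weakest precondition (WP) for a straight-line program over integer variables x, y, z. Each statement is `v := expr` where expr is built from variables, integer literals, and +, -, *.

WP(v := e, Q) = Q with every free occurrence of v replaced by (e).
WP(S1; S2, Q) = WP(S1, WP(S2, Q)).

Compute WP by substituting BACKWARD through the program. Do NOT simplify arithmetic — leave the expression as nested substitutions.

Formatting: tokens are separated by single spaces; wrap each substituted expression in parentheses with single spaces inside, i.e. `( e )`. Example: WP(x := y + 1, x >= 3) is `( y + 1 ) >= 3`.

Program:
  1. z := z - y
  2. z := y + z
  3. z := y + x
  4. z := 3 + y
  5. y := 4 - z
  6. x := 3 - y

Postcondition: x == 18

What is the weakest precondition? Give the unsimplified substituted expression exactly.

post: x == 18
stmt 6: x := 3 - y  -- replace 1 occurrence(s) of x with (3 - y)
  => ( 3 - y ) == 18
stmt 5: y := 4 - z  -- replace 1 occurrence(s) of y with (4 - z)
  => ( 3 - ( 4 - z ) ) == 18
stmt 4: z := 3 + y  -- replace 1 occurrence(s) of z with (3 + y)
  => ( 3 - ( 4 - ( 3 + y ) ) ) == 18
stmt 3: z := y + x  -- replace 0 occurrence(s) of z with (y + x)
  => ( 3 - ( 4 - ( 3 + y ) ) ) == 18
stmt 2: z := y + z  -- replace 0 occurrence(s) of z with (y + z)
  => ( 3 - ( 4 - ( 3 + y ) ) ) == 18
stmt 1: z := z - y  -- replace 0 occurrence(s) of z with (z - y)
  => ( 3 - ( 4 - ( 3 + y ) ) ) == 18

Answer: ( 3 - ( 4 - ( 3 + y ) ) ) == 18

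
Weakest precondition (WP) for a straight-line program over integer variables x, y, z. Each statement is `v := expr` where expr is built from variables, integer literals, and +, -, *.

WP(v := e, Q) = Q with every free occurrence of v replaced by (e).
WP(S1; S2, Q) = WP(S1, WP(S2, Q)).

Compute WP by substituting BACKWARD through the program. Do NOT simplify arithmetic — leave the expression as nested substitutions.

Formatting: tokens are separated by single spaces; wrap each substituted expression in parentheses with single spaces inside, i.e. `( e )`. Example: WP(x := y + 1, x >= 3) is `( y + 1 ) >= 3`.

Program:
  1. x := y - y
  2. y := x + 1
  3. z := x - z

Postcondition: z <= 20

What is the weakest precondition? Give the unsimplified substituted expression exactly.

Answer: ( ( y - y ) - z ) <= 20

Derivation:
post: z <= 20
stmt 3: z := x - z  -- replace 1 occurrence(s) of z with (x - z)
  => ( x - z ) <= 20
stmt 2: y := x + 1  -- replace 0 occurrence(s) of y with (x + 1)
  => ( x - z ) <= 20
stmt 1: x := y - y  -- replace 1 occurrence(s) of x with (y - y)
  => ( ( y - y ) - z ) <= 20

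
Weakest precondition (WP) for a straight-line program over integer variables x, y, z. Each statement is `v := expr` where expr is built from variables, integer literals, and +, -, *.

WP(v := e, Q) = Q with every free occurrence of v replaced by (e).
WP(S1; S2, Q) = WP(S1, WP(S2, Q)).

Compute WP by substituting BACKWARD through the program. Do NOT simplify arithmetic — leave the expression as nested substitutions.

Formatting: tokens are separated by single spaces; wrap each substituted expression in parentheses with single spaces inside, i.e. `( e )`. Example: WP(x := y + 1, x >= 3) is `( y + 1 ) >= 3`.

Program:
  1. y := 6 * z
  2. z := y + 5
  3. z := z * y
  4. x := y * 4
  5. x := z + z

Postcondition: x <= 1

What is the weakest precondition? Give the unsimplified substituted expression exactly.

post: x <= 1
stmt 5: x := z + z  -- replace 1 occurrence(s) of x with (z + z)
  => ( z + z ) <= 1
stmt 4: x := y * 4  -- replace 0 occurrence(s) of x with (y * 4)
  => ( z + z ) <= 1
stmt 3: z := z * y  -- replace 2 occurrence(s) of z with (z * y)
  => ( ( z * y ) + ( z * y ) ) <= 1
stmt 2: z := y + 5  -- replace 2 occurrence(s) of z with (y + 5)
  => ( ( ( y + 5 ) * y ) + ( ( y + 5 ) * y ) ) <= 1
stmt 1: y := 6 * z  -- replace 4 occurrence(s) of y with (6 * z)
  => ( ( ( ( 6 * z ) + 5 ) * ( 6 * z ) ) + ( ( ( 6 * z ) + 5 ) * ( 6 * z ) ) ) <= 1

Answer: ( ( ( ( 6 * z ) + 5 ) * ( 6 * z ) ) + ( ( ( 6 * z ) + 5 ) * ( 6 * z ) ) ) <= 1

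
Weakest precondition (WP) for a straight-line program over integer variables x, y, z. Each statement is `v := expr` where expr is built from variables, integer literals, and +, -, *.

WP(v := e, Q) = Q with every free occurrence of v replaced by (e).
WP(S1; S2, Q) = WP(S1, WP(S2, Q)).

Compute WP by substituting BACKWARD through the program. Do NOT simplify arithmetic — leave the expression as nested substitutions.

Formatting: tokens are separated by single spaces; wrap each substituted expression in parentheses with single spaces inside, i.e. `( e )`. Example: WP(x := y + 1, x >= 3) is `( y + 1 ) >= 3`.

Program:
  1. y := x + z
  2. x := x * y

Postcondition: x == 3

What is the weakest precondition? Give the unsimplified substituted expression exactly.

post: x == 3
stmt 2: x := x * y  -- replace 1 occurrence(s) of x with (x * y)
  => ( x * y ) == 3
stmt 1: y := x + z  -- replace 1 occurrence(s) of y with (x + z)
  => ( x * ( x + z ) ) == 3

Answer: ( x * ( x + z ) ) == 3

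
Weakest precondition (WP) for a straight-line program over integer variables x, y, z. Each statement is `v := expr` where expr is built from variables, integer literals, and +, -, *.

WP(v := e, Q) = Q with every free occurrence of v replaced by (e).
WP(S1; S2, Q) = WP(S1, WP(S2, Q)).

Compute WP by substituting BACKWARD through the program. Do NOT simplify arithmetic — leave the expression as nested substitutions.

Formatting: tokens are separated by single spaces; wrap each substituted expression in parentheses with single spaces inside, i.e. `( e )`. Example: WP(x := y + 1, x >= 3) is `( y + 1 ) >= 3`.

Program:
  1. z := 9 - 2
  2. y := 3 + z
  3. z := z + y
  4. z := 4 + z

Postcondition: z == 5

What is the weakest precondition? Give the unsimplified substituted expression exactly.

Answer: ( 4 + ( ( 9 - 2 ) + ( 3 + ( 9 - 2 ) ) ) ) == 5

Derivation:
post: z == 5
stmt 4: z := 4 + z  -- replace 1 occurrence(s) of z with (4 + z)
  => ( 4 + z ) == 5
stmt 3: z := z + y  -- replace 1 occurrence(s) of z with (z + y)
  => ( 4 + ( z + y ) ) == 5
stmt 2: y := 3 + z  -- replace 1 occurrence(s) of y with (3 + z)
  => ( 4 + ( z + ( 3 + z ) ) ) == 5
stmt 1: z := 9 - 2  -- replace 2 occurrence(s) of z with (9 - 2)
  => ( 4 + ( ( 9 - 2 ) + ( 3 + ( 9 - 2 ) ) ) ) == 5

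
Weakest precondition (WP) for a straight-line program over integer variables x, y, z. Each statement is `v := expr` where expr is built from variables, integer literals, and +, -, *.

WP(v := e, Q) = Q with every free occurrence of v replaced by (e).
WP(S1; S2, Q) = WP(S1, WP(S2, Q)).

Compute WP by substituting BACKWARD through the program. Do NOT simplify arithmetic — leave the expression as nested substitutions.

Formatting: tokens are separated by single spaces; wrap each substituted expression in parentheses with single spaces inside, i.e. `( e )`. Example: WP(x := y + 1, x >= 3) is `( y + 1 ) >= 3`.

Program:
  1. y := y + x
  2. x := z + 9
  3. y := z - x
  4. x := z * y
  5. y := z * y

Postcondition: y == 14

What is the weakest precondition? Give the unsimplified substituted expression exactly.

Answer: ( z * ( z - ( z + 9 ) ) ) == 14

Derivation:
post: y == 14
stmt 5: y := z * y  -- replace 1 occurrence(s) of y with (z * y)
  => ( z * y ) == 14
stmt 4: x := z * y  -- replace 0 occurrence(s) of x with (z * y)
  => ( z * y ) == 14
stmt 3: y := z - x  -- replace 1 occurrence(s) of y with (z - x)
  => ( z * ( z - x ) ) == 14
stmt 2: x := z + 9  -- replace 1 occurrence(s) of x with (z + 9)
  => ( z * ( z - ( z + 9 ) ) ) == 14
stmt 1: y := y + x  -- replace 0 occurrence(s) of y with (y + x)
  => ( z * ( z - ( z + 9 ) ) ) == 14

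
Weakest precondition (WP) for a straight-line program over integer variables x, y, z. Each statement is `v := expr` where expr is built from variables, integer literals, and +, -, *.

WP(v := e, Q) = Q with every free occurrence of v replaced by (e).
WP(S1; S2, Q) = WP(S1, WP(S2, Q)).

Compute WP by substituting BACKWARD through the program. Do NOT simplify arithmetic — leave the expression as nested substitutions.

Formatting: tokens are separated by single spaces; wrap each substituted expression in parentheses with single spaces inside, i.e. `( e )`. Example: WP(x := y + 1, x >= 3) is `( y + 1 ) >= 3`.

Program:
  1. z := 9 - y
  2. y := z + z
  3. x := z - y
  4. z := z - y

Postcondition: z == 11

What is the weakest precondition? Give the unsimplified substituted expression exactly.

post: z == 11
stmt 4: z := z - y  -- replace 1 occurrence(s) of z with (z - y)
  => ( z - y ) == 11
stmt 3: x := z - y  -- replace 0 occurrence(s) of x with (z - y)
  => ( z - y ) == 11
stmt 2: y := z + z  -- replace 1 occurrence(s) of y with (z + z)
  => ( z - ( z + z ) ) == 11
stmt 1: z := 9 - y  -- replace 3 occurrence(s) of z with (9 - y)
  => ( ( 9 - y ) - ( ( 9 - y ) + ( 9 - y ) ) ) == 11

Answer: ( ( 9 - y ) - ( ( 9 - y ) + ( 9 - y ) ) ) == 11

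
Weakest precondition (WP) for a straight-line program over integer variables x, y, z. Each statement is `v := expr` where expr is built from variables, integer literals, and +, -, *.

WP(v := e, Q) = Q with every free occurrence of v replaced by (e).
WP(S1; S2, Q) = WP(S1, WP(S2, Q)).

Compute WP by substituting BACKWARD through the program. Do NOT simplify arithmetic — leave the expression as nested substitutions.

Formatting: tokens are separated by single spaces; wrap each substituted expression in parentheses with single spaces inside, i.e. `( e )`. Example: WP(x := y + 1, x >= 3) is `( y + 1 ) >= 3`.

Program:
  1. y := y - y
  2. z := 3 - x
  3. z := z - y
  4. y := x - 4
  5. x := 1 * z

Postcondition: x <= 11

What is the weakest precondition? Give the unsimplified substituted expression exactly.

Answer: ( 1 * ( ( 3 - x ) - ( y - y ) ) ) <= 11

Derivation:
post: x <= 11
stmt 5: x := 1 * z  -- replace 1 occurrence(s) of x with (1 * z)
  => ( 1 * z ) <= 11
stmt 4: y := x - 4  -- replace 0 occurrence(s) of y with (x - 4)
  => ( 1 * z ) <= 11
stmt 3: z := z - y  -- replace 1 occurrence(s) of z with (z - y)
  => ( 1 * ( z - y ) ) <= 11
stmt 2: z := 3 - x  -- replace 1 occurrence(s) of z with (3 - x)
  => ( 1 * ( ( 3 - x ) - y ) ) <= 11
stmt 1: y := y - y  -- replace 1 occurrence(s) of y with (y - y)
  => ( 1 * ( ( 3 - x ) - ( y - y ) ) ) <= 11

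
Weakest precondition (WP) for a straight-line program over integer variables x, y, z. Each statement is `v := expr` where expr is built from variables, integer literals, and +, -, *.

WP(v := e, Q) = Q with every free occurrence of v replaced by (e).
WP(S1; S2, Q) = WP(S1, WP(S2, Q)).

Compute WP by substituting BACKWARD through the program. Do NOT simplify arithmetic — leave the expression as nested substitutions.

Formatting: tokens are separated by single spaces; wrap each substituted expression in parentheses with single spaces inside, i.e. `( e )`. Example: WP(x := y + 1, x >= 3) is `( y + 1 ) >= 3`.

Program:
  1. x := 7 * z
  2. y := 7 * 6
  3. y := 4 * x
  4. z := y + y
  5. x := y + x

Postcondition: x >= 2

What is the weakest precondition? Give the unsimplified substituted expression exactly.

post: x >= 2
stmt 5: x := y + x  -- replace 1 occurrence(s) of x with (y + x)
  => ( y + x ) >= 2
stmt 4: z := y + y  -- replace 0 occurrence(s) of z with (y + y)
  => ( y + x ) >= 2
stmt 3: y := 4 * x  -- replace 1 occurrence(s) of y with (4 * x)
  => ( ( 4 * x ) + x ) >= 2
stmt 2: y := 7 * 6  -- replace 0 occurrence(s) of y with (7 * 6)
  => ( ( 4 * x ) + x ) >= 2
stmt 1: x := 7 * z  -- replace 2 occurrence(s) of x with (7 * z)
  => ( ( 4 * ( 7 * z ) ) + ( 7 * z ) ) >= 2

Answer: ( ( 4 * ( 7 * z ) ) + ( 7 * z ) ) >= 2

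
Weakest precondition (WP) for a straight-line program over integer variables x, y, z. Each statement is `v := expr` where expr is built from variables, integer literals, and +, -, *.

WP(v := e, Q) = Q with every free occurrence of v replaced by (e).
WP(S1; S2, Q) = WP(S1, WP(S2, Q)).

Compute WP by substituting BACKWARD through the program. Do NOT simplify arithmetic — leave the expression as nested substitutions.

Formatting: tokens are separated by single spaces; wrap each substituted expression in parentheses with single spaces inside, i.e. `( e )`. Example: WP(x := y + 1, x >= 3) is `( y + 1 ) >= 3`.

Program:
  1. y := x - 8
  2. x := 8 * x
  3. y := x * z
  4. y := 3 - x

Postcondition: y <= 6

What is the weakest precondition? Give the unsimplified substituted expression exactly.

Answer: ( 3 - ( 8 * x ) ) <= 6

Derivation:
post: y <= 6
stmt 4: y := 3 - x  -- replace 1 occurrence(s) of y with (3 - x)
  => ( 3 - x ) <= 6
stmt 3: y := x * z  -- replace 0 occurrence(s) of y with (x * z)
  => ( 3 - x ) <= 6
stmt 2: x := 8 * x  -- replace 1 occurrence(s) of x with (8 * x)
  => ( 3 - ( 8 * x ) ) <= 6
stmt 1: y := x - 8  -- replace 0 occurrence(s) of y with (x - 8)
  => ( 3 - ( 8 * x ) ) <= 6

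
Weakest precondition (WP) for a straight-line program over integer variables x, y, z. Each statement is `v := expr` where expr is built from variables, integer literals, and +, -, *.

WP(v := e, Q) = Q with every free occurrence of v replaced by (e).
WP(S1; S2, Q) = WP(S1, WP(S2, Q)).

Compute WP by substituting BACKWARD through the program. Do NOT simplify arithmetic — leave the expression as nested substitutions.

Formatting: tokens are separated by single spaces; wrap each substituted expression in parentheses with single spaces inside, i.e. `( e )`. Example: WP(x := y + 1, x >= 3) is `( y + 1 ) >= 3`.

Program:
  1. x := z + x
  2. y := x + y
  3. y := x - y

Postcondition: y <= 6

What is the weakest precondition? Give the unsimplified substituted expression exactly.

post: y <= 6
stmt 3: y := x - y  -- replace 1 occurrence(s) of y with (x - y)
  => ( x - y ) <= 6
stmt 2: y := x + y  -- replace 1 occurrence(s) of y with (x + y)
  => ( x - ( x + y ) ) <= 6
stmt 1: x := z + x  -- replace 2 occurrence(s) of x with (z + x)
  => ( ( z + x ) - ( ( z + x ) + y ) ) <= 6

Answer: ( ( z + x ) - ( ( z + x ) + y ) ) <= 6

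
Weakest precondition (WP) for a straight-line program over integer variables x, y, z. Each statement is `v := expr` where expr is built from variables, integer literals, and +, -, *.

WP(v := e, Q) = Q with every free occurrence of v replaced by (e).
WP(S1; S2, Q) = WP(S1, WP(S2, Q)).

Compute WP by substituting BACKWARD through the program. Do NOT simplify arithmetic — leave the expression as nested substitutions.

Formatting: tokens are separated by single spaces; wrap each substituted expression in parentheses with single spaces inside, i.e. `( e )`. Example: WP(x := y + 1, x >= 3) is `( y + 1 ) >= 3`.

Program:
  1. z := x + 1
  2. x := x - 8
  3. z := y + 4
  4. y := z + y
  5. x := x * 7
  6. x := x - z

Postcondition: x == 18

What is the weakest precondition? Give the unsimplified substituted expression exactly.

post: x == 18
stmt 6: x := x - z  -- replace 1 occurrence(s) of x with (x - z)
  => ( x - z ) == 18
stmt 5: x := x * 7  -- replace 1 occurrence(s) of x with (x * 7)
  => ( ( x * 7 ) - z ) == 18
stmt 4: y := z + y  -- replace 0 occurrence(s) of y with (z + y)
  => ( ( x * 7 ) - z ) == 18
stmt 3: z := y + 4  -- replace 1 occurrence(s) of z with (y + 4)
  => ( ( x * 7 ) - ( y + 4 ) ) == 18
stmt 2: x := x - 8  -- replace 1 occurrence(s) of x with (x - 8)
  => ( ( ( x - 8 ) * 7 ) - ( y + 4 ) ) == 18
stmt 1: z := x + 1  -- replace 0 occurrence(s) of z with (x + 1)
  => ( ( ( x - 8 ) * 7 ) - ( y + 4 ) ) == 18

Answer: ( ( ( x - 8 ) * 7 ) - ( y + 4 ) ) == 18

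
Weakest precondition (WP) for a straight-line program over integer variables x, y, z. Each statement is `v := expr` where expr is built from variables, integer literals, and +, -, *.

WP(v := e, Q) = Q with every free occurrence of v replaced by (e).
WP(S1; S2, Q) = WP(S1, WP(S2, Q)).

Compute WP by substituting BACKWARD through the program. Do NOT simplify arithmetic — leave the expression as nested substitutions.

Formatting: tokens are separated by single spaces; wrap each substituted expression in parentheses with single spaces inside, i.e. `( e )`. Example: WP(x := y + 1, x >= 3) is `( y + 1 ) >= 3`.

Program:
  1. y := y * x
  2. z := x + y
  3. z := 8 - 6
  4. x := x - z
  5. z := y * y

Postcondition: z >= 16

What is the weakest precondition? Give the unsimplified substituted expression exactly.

Answer: ( ( y * x ) * ( y * x ) ) >= 16

Derivation:
post: z >= 16
stmt 5: z := y * y  -- replace 1 occurrence(s) of z with (y * y)
  => ( y * y ) >= 16
stmt 4: x := x - z  -- replace 0 occurrence(s) of x with (x - z)
  => ( y * y ) >= 16
stmt 3: z := 8 - 6  -- replace 0 occurrence(s) of z with (8 - 6)
  => ( y * y ) >= 16
stmt 2: z := x + y  -- replace 0 occurrence(s) of z with (x + y)
  => ( y * y ) >= 16
stmt 1: y := y * x  -- replace 2 occurrence(s) of y with (y * x)
  => ( ( y * x ) * ( y * x ) ) >= 16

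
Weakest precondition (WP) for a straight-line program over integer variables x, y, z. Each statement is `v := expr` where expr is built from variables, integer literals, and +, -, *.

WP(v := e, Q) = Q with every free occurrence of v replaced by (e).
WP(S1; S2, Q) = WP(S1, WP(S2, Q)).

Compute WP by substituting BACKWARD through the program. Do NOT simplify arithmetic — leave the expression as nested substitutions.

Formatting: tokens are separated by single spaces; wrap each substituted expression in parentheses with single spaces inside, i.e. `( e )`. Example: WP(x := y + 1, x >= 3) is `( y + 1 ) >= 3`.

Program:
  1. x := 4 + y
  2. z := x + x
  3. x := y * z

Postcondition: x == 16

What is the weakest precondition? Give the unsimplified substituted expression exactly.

Answer: ( y * ( ( 4 + y ) + ( 4 + y ) ) ) == 16

Derivation:
post: x == 16
stmt 3: x := y * z  -- replace 1 occurrence(s) of x with (y * z)
  => ( y * z ) == 16
stmt 2: z := x + x  -- replace 1 occurrence(s) of z with (x + x)
  => ( y * ( x + x ) ) == 16
stmt 1: x := 4 + y  -- replace 2 occurrence(s) of x with (4 + y)
  => ( y * ( ( 4 + y ) + ( 4 + y ) ) ) == 16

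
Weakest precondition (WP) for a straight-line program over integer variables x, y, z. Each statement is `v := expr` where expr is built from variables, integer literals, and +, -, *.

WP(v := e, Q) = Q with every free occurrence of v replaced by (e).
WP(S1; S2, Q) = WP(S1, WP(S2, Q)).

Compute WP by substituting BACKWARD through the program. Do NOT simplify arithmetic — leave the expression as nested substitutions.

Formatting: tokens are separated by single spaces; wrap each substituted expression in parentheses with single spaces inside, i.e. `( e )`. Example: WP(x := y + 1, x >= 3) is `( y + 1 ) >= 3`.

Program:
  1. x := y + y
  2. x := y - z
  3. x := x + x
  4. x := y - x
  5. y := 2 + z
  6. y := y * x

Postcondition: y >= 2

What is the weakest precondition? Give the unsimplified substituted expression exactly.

post: y >= 2
stmt 6: y := y * x  -- replace 1 occurrence(s) of y with (y * x)
  => ( y * x ) >= 2
stmt 5: y := 2 + z  -- replace 1 occurrence(s) of y with (2 + z)
  => ( ( 2 + z ) * x ) >= 2
stmt 4: x := y - x  -- replace 1 occurrence(s) of x with (y - x)
  => ( ( 2 + z ) * ( y - x ) ) >= 2
stmt 3: x := x + x  -- replace 1 occurrence(s) of x with (x + x)
  => ( ( 2 + z ) * ( y - ( x + x ) ) ) >= 2
stmt 2: x := y - z  -- replace 2 occurrence(s) of x with (y - z)
  => ( ( 2 + z ) * ( y - ( ( y - z ) + ( y - z ) ) ) ) >= 2
stmt 1: x := y + y  -- replace 0 occurrence(s) of x with (y + y)
  => ( ( 2 + z ) * ( y - ( ( y - z ) + ( y - z ) ) ) ) >= 2

Answer: ( ( 2 + z ) * ( y - ( ( y - z ) + ( y - z ) ) ) ) >= 2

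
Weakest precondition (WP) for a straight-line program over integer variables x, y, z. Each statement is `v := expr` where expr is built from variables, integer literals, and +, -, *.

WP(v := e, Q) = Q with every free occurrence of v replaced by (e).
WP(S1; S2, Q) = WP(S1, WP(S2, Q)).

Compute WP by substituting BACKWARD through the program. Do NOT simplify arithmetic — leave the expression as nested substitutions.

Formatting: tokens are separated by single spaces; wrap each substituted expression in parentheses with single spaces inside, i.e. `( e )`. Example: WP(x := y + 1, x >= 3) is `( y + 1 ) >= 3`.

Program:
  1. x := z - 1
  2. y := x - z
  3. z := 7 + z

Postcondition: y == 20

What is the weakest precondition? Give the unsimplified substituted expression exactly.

post: y == 20
stmt 3: z := 7 + z  -- replace 0 occurrence(s) of z with (7 + z)
  => y == 20
stmt 2: y := x - z  -- replace 1 occurrence(s) of y with (x - z)
  => ( x - z ) == 20
stmt 1: x := z - 1  -- replace 1 occurrence(s) of x with (z - 1)
  => ( ( z - 1 ) - z ) == 20

Answer: ( ( z - 1 ) - z ) == 20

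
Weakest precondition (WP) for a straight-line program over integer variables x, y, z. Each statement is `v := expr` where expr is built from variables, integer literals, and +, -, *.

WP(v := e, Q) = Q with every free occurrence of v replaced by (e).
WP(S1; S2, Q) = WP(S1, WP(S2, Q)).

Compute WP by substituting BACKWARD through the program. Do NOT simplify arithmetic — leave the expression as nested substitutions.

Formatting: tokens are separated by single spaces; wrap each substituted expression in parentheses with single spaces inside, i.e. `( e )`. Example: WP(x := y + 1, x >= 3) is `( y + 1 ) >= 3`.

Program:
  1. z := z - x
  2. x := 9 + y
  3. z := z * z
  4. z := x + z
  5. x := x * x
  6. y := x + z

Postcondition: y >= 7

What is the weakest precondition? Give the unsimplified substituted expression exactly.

post: y >= 7
stmt 6: y := x + z  -- replace 1 occurrence(s) of y with (x + z)
  => ( x + z ) >= 7
stmt 5: x := x * x  -- replace 1 occurrence(s) of x with (x * x)
  => ( ( x * x ) + z ) >= 7
stmt 4: z := x + z  -- replace 1 occurrence(s) of z with (x + z)
  => ( ( x * x ) + ( x + z ) ) >= 7
stmt 3: z := z * z  -- replace 1 occurrence(s) of z with (z * z)
  => ( ( x * x ) + ( x + ( z * z ) ) ) >= 7
stmt 2: x := 9 + y  -- replace 3 occurrence(s) of x with (9 + y)
  => ( ( ( 9 + y ) * ( 9 + y ) ) + ( ( 9 + y ) + ( z * z ) ) ) >= 7
stmt 1: z := z - x  -- replace 2 occurrence(s) of z with (z - x)
  => ( ( ( 9 + y ) * ( 9 + y ) ) + ( ( 9 + y ) + ( ( z - x ) * ( z - x ) ) ) ) >= 7

Answer: ( ( ( 9 + y ) * ( 9 + y ) ) + ( ( 9 + y ) + ( ( z - x ) * ( z - x ) ) ) ) >= 7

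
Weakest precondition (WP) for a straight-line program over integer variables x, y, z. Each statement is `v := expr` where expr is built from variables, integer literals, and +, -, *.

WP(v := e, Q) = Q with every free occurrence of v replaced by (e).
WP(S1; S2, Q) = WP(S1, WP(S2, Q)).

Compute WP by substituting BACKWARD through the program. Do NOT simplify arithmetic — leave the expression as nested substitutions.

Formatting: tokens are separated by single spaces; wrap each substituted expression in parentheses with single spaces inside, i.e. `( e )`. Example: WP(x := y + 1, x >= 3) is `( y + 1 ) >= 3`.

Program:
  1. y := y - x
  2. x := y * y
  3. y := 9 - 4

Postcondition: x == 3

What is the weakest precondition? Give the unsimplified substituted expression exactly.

Answer: ( ( y - x ) * ( y - x ) ) == 3

Derivation:
post: x == 3
stmt 3: y := 9 - 4  -- replace 0 occurrence(s) of y with (9 - 4)
  => x == 3
stmt 2: x := y * y  -- replace 1 occurrence(s) of x with (y * y)
  => ( y * y ) == 3
stmt 1: y := y - x  -- replace 2 occurrence(s) of y with (y - x)
  => ( ( y - x ) * ( y - x ) ) == 3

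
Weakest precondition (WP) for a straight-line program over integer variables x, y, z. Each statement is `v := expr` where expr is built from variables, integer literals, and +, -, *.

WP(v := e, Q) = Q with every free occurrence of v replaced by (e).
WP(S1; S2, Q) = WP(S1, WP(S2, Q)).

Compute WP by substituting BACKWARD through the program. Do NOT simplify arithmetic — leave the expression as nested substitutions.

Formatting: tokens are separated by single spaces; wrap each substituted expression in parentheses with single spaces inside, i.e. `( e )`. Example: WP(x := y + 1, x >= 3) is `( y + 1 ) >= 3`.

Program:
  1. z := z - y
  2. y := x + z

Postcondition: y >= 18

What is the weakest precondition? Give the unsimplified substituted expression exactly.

Answer: ( x + ( z - y ) ) >= 18

Derivation:
post: y >= 18
stmt 2: y := x + z  -- replace 1 occurrence(s) of y with (x + z)
  => ( x + z ) >= 18
stmt 1: z := z - y  -- replace 1 occurrence(s) of z with (z - y)
  => ( x + ( z - y ) ) >= 18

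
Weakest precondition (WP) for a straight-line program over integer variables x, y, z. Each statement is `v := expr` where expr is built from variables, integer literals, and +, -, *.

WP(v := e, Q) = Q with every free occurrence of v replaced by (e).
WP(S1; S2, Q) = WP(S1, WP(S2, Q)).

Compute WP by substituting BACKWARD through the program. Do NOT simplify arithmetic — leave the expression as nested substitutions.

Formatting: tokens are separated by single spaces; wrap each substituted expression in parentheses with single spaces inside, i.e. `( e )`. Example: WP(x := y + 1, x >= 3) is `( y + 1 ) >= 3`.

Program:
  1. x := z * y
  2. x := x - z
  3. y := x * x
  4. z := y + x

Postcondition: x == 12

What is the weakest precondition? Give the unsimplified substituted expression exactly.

post: x == 12
stmt 4: z := y + x  -- replace 0 occurrence(s) of z with (y + x)
  => x == 12
stmt 3: y := x * x  -- replace 0 occurrence(s) of y with (x * x)
  => x == 12
stmt 2: x := x - z  -- replace 1 occurrence(s) of x with (x - z)
  => ( x - z ) == 12
stmt 1: x := z * y  -- replace 1 occurrence(s) of x with (z * y)
  => ( ( z * y ) - z ) == 12

Answer: ( ( z * y ) - z ) == 12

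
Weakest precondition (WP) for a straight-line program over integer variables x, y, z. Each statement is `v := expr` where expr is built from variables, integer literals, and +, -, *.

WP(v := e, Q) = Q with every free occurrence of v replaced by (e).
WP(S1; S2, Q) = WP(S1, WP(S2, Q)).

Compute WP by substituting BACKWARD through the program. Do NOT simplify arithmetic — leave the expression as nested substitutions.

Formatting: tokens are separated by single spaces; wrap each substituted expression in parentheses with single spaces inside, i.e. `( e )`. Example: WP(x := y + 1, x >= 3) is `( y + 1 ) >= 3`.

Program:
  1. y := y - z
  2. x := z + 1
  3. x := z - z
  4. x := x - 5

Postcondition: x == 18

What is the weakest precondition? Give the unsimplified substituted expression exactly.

post: x == 18
stmt 4: x := x - 5  -- replace 1 occurrence(s) of x with (x - 5)
  => ( x - 5 ) == 18
stmt 3: x := z - z  -- replace 1 occurrence(s) of x with (z - z)
  => ( ( z - z ) - 5 ) == 18
stmt 2: x := z + 1  -- replace 0 occurrence(s) of x with (z + 1)
  => ( ( z - z ) - 5 ) == 18
stmt 1: y := y - z  -- replace 0 occurrence(s) of y with (y - z)
  => ( ( z - z ) - 5 ) == 18

Answer: ( ( z - z ) - 5 ) == 18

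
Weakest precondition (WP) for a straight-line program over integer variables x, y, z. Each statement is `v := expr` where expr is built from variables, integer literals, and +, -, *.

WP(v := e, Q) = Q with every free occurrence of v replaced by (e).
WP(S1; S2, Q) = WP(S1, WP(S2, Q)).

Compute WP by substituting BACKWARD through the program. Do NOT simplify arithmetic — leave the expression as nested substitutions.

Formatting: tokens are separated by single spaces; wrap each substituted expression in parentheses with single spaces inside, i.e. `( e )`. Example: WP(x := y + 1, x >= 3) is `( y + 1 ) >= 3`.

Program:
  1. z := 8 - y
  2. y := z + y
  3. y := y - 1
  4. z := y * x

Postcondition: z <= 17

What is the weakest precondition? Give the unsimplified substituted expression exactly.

post: z <= 17
stmt 4: z := y * x  -- replace 1 occurrence(s) of z with (y * x)
  => ( y * x ) <= 17
stmt 3: y := y - 1  -- replace 1 occurrence(s) of y with (y - 1)
  => ( ( y - 1 ) * x ) <= 17
stmt 2: y := z + y  -- replace 1 occurrence(s) of y with (z + y)
  => ( ( ( z + y ) - 1 ) * x ) <= 17
stmt 1: z := 8 - y  -- replace 1 occurrence(s) of z with (8 - y)
  => ( ( ( ( 8 - y ) + y ) - 1 ) * x ) <= 17

Answer: ( ( ( ( 8 - y ) + y ) - 1 ) * x ) <= 17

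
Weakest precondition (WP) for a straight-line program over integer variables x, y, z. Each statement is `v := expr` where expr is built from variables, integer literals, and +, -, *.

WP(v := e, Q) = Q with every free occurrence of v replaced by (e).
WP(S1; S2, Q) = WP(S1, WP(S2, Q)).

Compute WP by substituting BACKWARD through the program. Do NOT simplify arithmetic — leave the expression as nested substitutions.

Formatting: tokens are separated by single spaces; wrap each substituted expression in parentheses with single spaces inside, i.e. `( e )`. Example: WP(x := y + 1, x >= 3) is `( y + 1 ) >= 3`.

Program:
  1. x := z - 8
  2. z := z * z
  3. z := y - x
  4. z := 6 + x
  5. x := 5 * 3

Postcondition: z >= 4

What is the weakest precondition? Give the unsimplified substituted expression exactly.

Answer: ( 6 + ( z - 8 ) ) >= 4

Derivation:
post: z >= 4
stmt 5: x := 5 * 3  -- replace 0 occurrence(s) of x with (5 * 3)
  => z >= 4
stmt 4: z := 6 + x  -- replace 1 occurrence(s) of z with (6 + x)
  => ( 6 + x ) >= 4
stmt 3: z := y - x  -- replace 0 occurrence(s) of z with (y - x)
  => ( 6 + x ) >= 4
stmt 2: z := z * z  -- replace 0 occurrence(s) of z with (z * z)
  => ( 6 + x ) >= 4
stmt 1: x := z - 8  -- replace 1 occurrence(s) of x with (z - 8)
  => ( 6 + ( z - 8 ) ) >= 4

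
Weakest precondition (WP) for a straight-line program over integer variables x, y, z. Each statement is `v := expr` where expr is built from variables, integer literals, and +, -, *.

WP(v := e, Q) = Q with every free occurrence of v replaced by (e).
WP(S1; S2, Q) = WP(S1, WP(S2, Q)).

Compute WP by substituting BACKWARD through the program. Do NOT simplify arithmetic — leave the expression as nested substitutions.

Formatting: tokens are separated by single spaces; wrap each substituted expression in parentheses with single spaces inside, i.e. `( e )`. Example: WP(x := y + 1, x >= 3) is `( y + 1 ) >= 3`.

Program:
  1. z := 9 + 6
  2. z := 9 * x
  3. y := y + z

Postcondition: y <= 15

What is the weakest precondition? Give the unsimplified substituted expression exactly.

Answer: ( y + ( 9 * x ) ) <= 15

Derivation:
post: y <= 15
stmt 3: y := y + z  -- replace 1 occurrence(s) of y with (y + z)
  => ( y + z ) <= 15
stmt 2: z := 9 * x  -- replace 1 occurrence(s) of z with (9 * x)
  => ( y + ( 9 * x ) ) <= 15
stmt 1: z := 9 + 6  -- replace 0 occurrence(s) of z with (9 + 6)
  => ( y + ( 9 * x ) ) <= 15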